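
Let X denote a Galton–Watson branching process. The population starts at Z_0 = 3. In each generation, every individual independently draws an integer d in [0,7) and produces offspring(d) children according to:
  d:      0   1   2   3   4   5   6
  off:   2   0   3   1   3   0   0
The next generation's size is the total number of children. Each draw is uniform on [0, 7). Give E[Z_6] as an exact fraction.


Outcome values over d=0..6: [2, 0, 3, 1, 3, 0, 0]
Σy = 9, Σy² = 23, M = 7
μ = 9/7 = 9/7,  σ² = 23/7 − (9/7)² = 80/49
E[Z_0] = 3
E[Z_1] = 9/7·E[Z_0] = 27/7
E[Z_2] = 9/7·E[Z_1] = 243/49
E[Z_3] = 9/7·E[Z_2] = 2187/343
E[Z_4] = 9/7·E[Z_3] = 19683/2401
E[Z_5] = 9/7·E[Z_4] = 177147/16807
E[Z_6] = 9/7·E[Z_5] = 1594323/117649

1594323/117649


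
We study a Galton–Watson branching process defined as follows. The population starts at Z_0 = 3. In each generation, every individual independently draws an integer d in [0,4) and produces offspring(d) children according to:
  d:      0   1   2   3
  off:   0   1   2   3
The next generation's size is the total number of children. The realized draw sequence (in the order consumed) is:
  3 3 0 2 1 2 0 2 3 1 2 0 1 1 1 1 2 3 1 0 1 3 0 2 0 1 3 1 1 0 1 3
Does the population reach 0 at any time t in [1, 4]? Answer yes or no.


no

gen 0: Z_0=3, draws=[3, 3, 0], offspring=[3, 3, 0], Z_1=6
gen 1: Z_1=6, draws=[2, 1, 2, 0, 2, 3], offspring=[2, 1, 2, 0, 2, 3], Z_2=10
gen 2: Z_2=10, draws=[1, 2, 0, 1, 1, 1, 1, 2, 3, 1], offspring=[1, 2, 0, 1, 1, 1, 1, 2, 3, 1], Z_3=13
gen 3: Z_3=13, draws=[0, 1, 3, 0, 2, 0, 1, 3, 1, 1, 0, 1, 3], offspring=[0, 1, 3, 0, 2, 0, 1, 3, 1, 1, 0, 1, 3], Z_4=16


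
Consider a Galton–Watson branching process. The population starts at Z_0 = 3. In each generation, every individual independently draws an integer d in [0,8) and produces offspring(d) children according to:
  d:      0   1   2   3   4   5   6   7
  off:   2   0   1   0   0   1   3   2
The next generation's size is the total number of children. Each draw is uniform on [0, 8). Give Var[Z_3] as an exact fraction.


3743901/262144

Outcome values over d=0..7: [2, 0, 1, 0, 0, 1, 3, 2]
Σy = 9, Σy² = 19, M = 8
μ = 9/8 = 9/8,  σ² = 19/8 − (9/8)² = 71/64
V_0 = 0, E_0 = 3
V_1 = 71/64·E_0 + (9/8)²·V_0 = 213/64;  E_1 = 27/8
V_2 = 71/64·E_1 + (9/8)²·V_1 = 32589/4096;  E_2 = 243/64
V_3 = 71/64·E_2 + (9/8)²·V_2 = 3743901/262144;  E_3 = 2187/512


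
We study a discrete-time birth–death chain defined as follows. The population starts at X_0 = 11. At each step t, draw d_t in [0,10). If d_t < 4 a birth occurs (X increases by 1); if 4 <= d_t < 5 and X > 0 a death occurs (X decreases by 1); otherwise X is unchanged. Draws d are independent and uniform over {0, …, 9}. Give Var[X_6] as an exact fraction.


123/50

X can drop by at most 1 per step and X_0 = 11 > T = 6, so X_t >= 11 − t >= 5 > 0 for every t <= 6: the floor at 0 (the 'and X > 0' condition) never binds. Hence X_6 = X_0 + Σ_{t<6} Y_t with i.i.d. increments Y_t = y(d_t) ∈ {+1, −1, 0}.
Outcome values over d=0..9: [1, 1, 1, 1, -1, 0, 0, 0, 0, 0]
Σy = 3, Σy² = 5, M = 10
μ = 3/10 = 3/10,  σ² = 5/10 − (3/10)² = 41/100
Independent increments: Var[X_6] = 6·σ² = 6·(41/100) = 123/50


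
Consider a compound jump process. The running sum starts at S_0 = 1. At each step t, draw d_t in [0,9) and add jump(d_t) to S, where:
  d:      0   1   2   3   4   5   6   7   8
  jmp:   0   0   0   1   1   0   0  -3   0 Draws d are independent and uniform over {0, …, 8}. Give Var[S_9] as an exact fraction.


Outcome values over d=0..8: [0, 0, 0, 1, 1, 0, 0, -3, 0]
Σy = -1, Σy² = 11, M = 9
μ = -1/9 = -1/9,  σ² = 11/9 − (-1/9)² = 98/81
Independent increments: Var[S_9] = 9·σ² = 9·(98/81) = 98/9

98/9


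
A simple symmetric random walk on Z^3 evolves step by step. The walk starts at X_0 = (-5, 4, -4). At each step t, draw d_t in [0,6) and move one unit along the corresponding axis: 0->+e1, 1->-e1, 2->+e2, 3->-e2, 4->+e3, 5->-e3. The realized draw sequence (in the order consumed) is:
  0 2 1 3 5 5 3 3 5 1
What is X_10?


t=0: X=(-5, 4, -4), d=0 → +e1, X_1=(-4, 4, -4)
t=1: X=(-4, 4, -4), d=2 → +e2, X_2=(-4, 5, -4)
t=2: X=(-4, 5, -4), d=1 → -e1, X_3=(-5, 5, -4)
t=3: X=(-5, 5, -4), d=3 → -e2, X_4=(-5, 4, -4)
t=4: X=(-5, 4, -4), d=5 → -e3, X_5=(-5, 4, -5)
t=5: X=(-5, 4, -5), d=5 → -e3, X_6=(-5, 4, -6)
t=6: X=(-5, 4, -6), d=3 → -e2, X_7=(-5, 3, -6)
t=7: X=(-5, 3, -6), d=3 → -e2, X_8=(-5, 2, -6)
t=8: X=(-5, 2, -6), d=5 → -e3, X_9=(-5, 2, -7)
t=9: X=(-5, 2, -7), d=1 → -e1, X_10=(-6, 2, -7)

(-6, 2, -7)


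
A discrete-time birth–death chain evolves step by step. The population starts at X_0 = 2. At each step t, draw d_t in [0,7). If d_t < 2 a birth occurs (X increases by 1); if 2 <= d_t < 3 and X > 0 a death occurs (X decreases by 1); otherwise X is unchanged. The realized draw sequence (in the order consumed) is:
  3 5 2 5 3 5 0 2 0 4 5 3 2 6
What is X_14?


t=0: X=2, d=3 → hold, X_1=2
t=1: X=2, d=5 → hold, X_2=2
t=2: X=2, d=2 → death, X_3=1
t=3: X=1, d=5 → hold, X_4=1
t=4: X=1, d=3 → hold, X_5=1
t=5: X=1, d=5 → hold, X_6=1
t=6: X=1, d=0 → birth, X_7=2
t=7: X=2, d=2 → death, X_8=1
t=8: X=1, d=0 → birth, X_9=2
t=9: X=2, d=4 → hold, X_10=2
t=10: X=2, d=5 → hold, X_11=2
t=11: X=2, d=3 → hold, X_12=2
t=12: X=2, d=2 → death, X_13=1
t=13: X=1, d=6 → hold, X_14=1

1


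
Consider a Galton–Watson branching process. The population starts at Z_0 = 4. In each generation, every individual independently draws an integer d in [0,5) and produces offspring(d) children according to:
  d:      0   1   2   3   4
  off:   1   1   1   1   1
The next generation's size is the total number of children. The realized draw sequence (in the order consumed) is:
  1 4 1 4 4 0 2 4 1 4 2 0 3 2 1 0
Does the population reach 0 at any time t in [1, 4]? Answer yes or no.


no

gen 0: Z_0=4, draws=[1, 4, 1, 4], offspring=[1, 1, 1, 1], Z_1=4
gen 1: Z_1=4, draws=[4, 0, 2, 4], offspring=[1, 1, 1, 1], Z_2=4
gen 2: Z_2=4, draws=[1, 4, 2, 0], offspring=[1, 1, 1, 1], Z_3=4
gen 3: Z_3=4, draws=[3, 2, 1, 0], offspring=[1, 1, 1, 1], Z_4=4


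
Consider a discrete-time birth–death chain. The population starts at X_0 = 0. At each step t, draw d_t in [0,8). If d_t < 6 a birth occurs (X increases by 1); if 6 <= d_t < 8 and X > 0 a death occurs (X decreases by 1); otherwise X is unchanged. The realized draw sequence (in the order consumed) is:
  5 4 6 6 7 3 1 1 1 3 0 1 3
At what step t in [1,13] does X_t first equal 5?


t=0: X=0, d=5 → birth, X_1=1
t=1: X=1, d=4 → birth, X_2=2
t=2: X=2, d=6 → death, X_3=1
t=3: X=1, d=6 → death, X_4=0
t=4: X=0, d=7 → hold, X_5=0
t=5: X=0, d=3 → birth, X_6=1
t=6: X=1, d=1 → birth, X_7=2
t=7: X=2, d=1 → birth, X_8=3
t=8: X=3, d=1 → birth, X_9=4
t=9: X=4, d=3 → birth, X_10=5
t=10: X=5, d=0 → birth, X_11=6
t=11: X=6, d=1 → birth, X_12=7
t=12: X=7, d=3 → birth, X_13=8

10


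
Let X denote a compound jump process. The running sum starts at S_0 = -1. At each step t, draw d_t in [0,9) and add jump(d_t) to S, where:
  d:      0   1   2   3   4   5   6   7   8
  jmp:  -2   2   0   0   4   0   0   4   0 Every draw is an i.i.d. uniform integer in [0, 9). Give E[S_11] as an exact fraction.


79/9

Outcome values over d=0..8: [-2, 2, 0, 0, 4, 0, 0, 4, 0]
Σy = 8, Σy² = 40, M = 9
μ = 8/9 = 8/9,  σ² = 40/9 − (8/9)² = 296/81
E[S_11] = -1 + 11·(8/9) = 79/9


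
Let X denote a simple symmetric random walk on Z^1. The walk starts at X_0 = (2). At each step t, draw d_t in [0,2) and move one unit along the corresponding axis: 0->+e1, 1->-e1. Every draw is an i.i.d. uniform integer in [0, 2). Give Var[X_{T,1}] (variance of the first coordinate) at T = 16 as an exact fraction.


16

Outcome values over d=0..1: [1, -1]
Σy = 0, Σy² = 2, M = 2
μ = 0/2 = 0,  σ² = 2/2 − (0)² = 1
Independent increments: Var[X_16] = 16·σ² = 16·(1) = 16


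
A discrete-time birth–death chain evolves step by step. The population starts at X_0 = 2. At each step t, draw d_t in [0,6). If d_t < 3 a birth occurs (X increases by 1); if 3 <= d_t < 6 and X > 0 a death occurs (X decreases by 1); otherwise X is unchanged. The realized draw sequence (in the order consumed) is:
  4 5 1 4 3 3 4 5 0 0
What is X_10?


2

t=0: X=2, d=4 → death, X_1=1
t=1: X=1, d=5 → death, X_2=0
t=2: X=0, d=1 → birth, X_3=1
t=3: X=1, d=4 → death, X_4=0
t=4: X=0, d=3 → hold, X_5=0
t=5: X=0, d=3 → hold, X_6=0
t=6: X=0, d=4 → hold, X_7=0
t=7: X=0, d=5 → hold, X_8=0
t=8: X=0, d=0 → birth, X_9=1
t=9: X=1, d=0 → birth, X_10=2


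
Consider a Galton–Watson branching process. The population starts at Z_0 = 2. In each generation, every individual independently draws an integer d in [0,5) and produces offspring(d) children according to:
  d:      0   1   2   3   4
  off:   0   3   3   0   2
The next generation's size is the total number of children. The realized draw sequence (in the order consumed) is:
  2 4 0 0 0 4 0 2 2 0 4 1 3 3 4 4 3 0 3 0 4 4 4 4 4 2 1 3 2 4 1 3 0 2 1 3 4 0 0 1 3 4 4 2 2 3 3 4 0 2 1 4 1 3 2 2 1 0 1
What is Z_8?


35

gen 0: Z_0=2, draws=[2, 4], offspring=[3, 2], Z_1=5
gen 1: Z_1=5, draws=[0, 0, 0, 4, 0], offspring=[0, 0, 0, 2, 0], Z_2=2
gen 2: Z_2=2, draws=[2, 2], offspring=[3, 3], Z_3=6
gen 3: Z_3=6, draws=[0, 4, 1, 3, 3, 4], offspring=[0, 2, 3, 0, 0, 2], Z_4=7
gen 4: Z_4=7, draws=[4, 3, 0, 3, 0, 4, 4], offspring=[2, 0, 0, 0, 0, 2, 2], Z_5=6
gen 5: Z_5=6, draws=[4, 4, 4, 2, 1, 3], offspring=[2, 2, 2, 3, 3, 0], Z_6=12
gen 6: Z_6=12, draws=[2, 4, 1, 3, 0, 2, 1, 3, 4, 0, 0, 1], offspring=[3, 2, 3, 0, 0, 3, 3, 0, 2, 0, 0, 3], Z_7=19
gen 7: Z_7=19, draws=[3, 4, 4, 2, 2, 3, 3, 4, 0, 2, 1, 4, 1, 3, 2, 2, 1, 0, 1], offspring=[0, 2, 2, 3, 3, 0, 0, 2, 0, 3, 3, 2, 3, 0, 3, 3, 3, 0, 3], Z_8=35


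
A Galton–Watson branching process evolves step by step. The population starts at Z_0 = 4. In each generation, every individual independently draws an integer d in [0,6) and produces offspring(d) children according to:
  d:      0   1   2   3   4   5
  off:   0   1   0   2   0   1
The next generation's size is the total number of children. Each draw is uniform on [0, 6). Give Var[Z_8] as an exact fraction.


Outcome values over d=0..5: [0, 1, 0, 2, 0, 1]
Σy = 4, Σy² = 6, M = 6
μ = 4/6 = 2/3,  σ² = 6/6 − (2/3)² = 5/9
V_0 = 0, E_0 = 4
V_1 = 5/9·E_0 + (2/3)²·V_0 = 20/9;  E_1 = 8/3
V_2 = 5/9·E_1 + (2/3)²·V_1 = 200/81;  E_2 = 16/9
V_3 = 5/9·E_2 + (2/3)²·V_2 = 1520/729;  E_3 = 32/27
V_4 = 5/9·E_3 + (2/3)²·V_3 = 10400/6561;  E_4 = 64/81
V_5 = 5/9·E_4 + (2/3)²·V_4 = 67520/59049;  E_5 = 128/243
V_6 = 5/9·E_5 + (2/3)²·V_5 = 425600/531441;  E_6 = 256/729
V_7 = 5/9·E_6 + (2/3)²·V_6 = 2635520/4782969;  E_7 = 512/2187
V_8 = 5/9·E_7 + (2/3)²·V_7 = 16140800/43046721;  E_8 = 1024/6561

16140800/43046721


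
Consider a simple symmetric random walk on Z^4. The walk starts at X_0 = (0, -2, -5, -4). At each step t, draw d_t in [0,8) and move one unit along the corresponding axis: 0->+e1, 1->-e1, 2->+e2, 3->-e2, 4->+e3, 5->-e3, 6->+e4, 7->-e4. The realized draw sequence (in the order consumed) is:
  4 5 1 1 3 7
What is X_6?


(-2, -3, -5, -5)

t=0: X=(0, -2, -5, -4), d=4 → +e3, X_1=(0, -2, -4, -4)
t=1: X=(0, -2, -4, -4), d=5 → -e3, X_2=(0, -2, -5, -4)
t=2: X=(0, -2, -5, -4), d=1 → -e1, X_3=(-1, -2, -5, -4)
t=3: X=(-1, -2, -5, -4), d=1 → -e1, X_4=(-2, -2, -5, -4)
t=4: X=(-2, -2, -5, -4), d=3 → -e2, X_5=(-2, -3, -5, -4)
t=5: X=(-2, -3, -5, -4), d=7 → -e4, X_6=(-2, -3, -5, -5)


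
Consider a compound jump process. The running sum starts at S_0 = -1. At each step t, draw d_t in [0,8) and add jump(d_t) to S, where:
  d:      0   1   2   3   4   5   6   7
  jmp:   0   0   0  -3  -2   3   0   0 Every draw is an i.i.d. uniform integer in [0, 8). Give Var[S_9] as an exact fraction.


387/16

Outcome values over d=0..7: [0, 0, 0, -3, -2, 3, 0, 0]
Σy = -2, Σy² = 22, M = 8
μ = -2/8 = -1/4,  σ² = 22/8 − (-1/4)² = 43/16
Independent increments: Var[S_9] = 9·σ² = 9·(43/16) = 387/16


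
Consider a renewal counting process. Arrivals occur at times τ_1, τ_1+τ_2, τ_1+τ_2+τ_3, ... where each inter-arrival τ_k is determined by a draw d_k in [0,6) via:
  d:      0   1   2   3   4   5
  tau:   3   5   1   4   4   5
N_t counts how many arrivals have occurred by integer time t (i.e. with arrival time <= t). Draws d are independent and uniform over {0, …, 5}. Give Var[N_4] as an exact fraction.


Inter-arrival values over d=0..5: [3, 5, 1, 4, 4, 5]
Each d has probability 1/6, so the pmf of τ is: f(1) = 1/6, f(3) = 1/6, f(4) = 1/3, f(5) = 1/3
Let p_n(j) = P(N_n = j), with p_0 = [1]. Condition on τ_1: p_n(0) = P(τ > n), and for j >= 1, p_n(j) = Σ_{k<=n} f(k)·p_{n−k}(j−1)
p_1 = [5/6, 1/6]  (j = 0..1)
p_2 = [5/6, 5/36, 1/36]  (j = 0..2)
p_3 = [2/3, 11/36, 5/216, 1/216]  (j = 0..3)
p_4 = [1/3, 7/12, 17/216, 5/1296, 1/1296]  (j = 0..4)
E[N_4] = Σ j·p_4(j) = 979/1296;  E[N_4²] = Σ j²·p_4(j) = 1225/1296
Var[N_4] = 1225/1296 − (979/1296)² = 629159/1679616

629159/1679616


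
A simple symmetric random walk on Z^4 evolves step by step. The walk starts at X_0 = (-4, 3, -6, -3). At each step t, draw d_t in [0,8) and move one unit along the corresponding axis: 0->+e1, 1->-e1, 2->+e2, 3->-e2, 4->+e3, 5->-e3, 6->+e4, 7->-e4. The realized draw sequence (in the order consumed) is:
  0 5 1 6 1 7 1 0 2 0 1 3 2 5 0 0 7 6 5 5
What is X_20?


t=0: X=(-4, 3, -6, -3), d=0 → +e1, X_1=(-3, 3, -6, -3)
t=1: X=(-3, 3, -6, -3), d=5 → -e3, X_2=(-3, 3, -7, -3)
t=2: X=(-3, 3, -7, -3), d=1 → -e1, X_3=(-4, 3, -7, -3)
t=3: X=(-4, 3, -7, -3), d=6 → +e4, X_4=(-4, 3, -7, -2)
t=4: X=(-4, 3, -7, -2), d=1 → -e1, X_5=(-5, 3, -7, -2)
t=5: X=(-5, 3, -7, -2), d=7 → -e4, X_6=(-5, 3, -7, -3)
t=6: X=(-5, 3, -7, -3), d=1 → -e1, X_7=(-6, 3, -7, -3)
t=7: X=(-6, 3, -7, -3), d=0 → +e1, X_8=(-5, 3, -7, -3)
t=8: X=(-5, 3, -7, -3), d=2 → +e2, X_9=(-5, 4, -7, -3)
t=9: X=(-5, 4, -7, -3), d=0 → +e1, X_10=(-4, 4, -7, -3)
t=10: X=(-4, 4, -7, -3), d=1 → -e1, X_11=(-5, 4, -7, -3)
t=11: X=(-5, 4, -7, -3), d=3 → -e2, X_12=(-5, 3, -7, -3)
t=12: X=(-5, 3, -7, -3), d=2 → +e2, X_13=(-5, 4, -7, -3)
t=13: X=(-5, 4, -7, -3), d=5 → -e3, X_14=(-5, 4, -8, -3)
t=14: X=(-5, 4, -8, -3), d=0 → +e1, X_15=(-4, 4, -8, -3)
t=15: X=(-4, 4, -8, -3), d=0 → +e1, X_16=(-3, 4, -8, -3)
t=16: X=(-3, 4, -8, -3), d=7 → -e4, X_17=(-3, 4, -8, -4)
t=17: X=(-3, 4, -8, -4), d=6 → +e4, X_18=(-3, 4, -8, -3)
t=18: X=(-3, 4, -8, -3), d=5 → -e3, X_19=(-3, 4, -9, -3)
t=19: X=(-3, 4, -9, -3), d=5 → -e3, X_20=(-3, 4, -10, -3)

(-3, 4, -10, -3)


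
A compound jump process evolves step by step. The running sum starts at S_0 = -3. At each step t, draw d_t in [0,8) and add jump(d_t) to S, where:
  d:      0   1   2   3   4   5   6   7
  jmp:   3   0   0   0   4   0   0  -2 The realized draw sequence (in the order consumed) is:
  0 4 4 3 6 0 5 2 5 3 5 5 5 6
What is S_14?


11

t=0: S=-3, d=0, jump=3, S_1=0
t=1: S=0, d=4, jump=4, S_2=4
t=2: S=4, d=4, jump=4, S_3=8
t=3: S=8, d=3, jump=0, S_4=8
t=4: S=8, d=6, jump=0, S_5=8
t=5: S=8, d=0, jump=3, S_6=11
t=6: S=11, d=5, jump=0, S_7=11
t=7: S=11, d=2, jump=0, S_8=11
t=8: S=11, d=5, jump=0, S_9=11
t=9: S=11, d=3, jump=0, S_10=11
t=10: S=11, d=5, jump=0, S_11=11
t=11: S=11, d=5, jump=0, S_12=11
t=12: S=11, d=5, jump=0, S_13=11
t=13: S=11, d=6, jump=0, S_14=11


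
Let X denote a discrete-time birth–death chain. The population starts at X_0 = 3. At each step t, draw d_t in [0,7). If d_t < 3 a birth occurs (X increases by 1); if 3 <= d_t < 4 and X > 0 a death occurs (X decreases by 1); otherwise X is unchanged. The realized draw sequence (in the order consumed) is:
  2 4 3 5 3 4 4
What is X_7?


2

t=0: X=3, d=2 → birth, X_1=4
t=1: X=4, d=4 → hold, X_2=4
t=2: X=4, d=3 → death, X_3=3
t=3: X=3, d=5 → hold, X_4=3
t=4: X=3, d=3 → death, X_5=2
t=5: X=2, d=4 → hold, X_6=2
t=6: X=2, d=4 → hold, X_7=2


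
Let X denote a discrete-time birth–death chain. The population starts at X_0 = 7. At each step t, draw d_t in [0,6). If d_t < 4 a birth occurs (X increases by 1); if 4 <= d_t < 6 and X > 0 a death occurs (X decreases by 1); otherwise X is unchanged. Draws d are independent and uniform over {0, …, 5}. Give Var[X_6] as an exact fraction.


16/3

X can drop by at most 1 per step and X_0 = 7 > T = 6, so X_t >= 7 − t >= 1 > 0 for every t <= 6: the floor at 0 (the 'and X > 0' condition) never binds. Hence X_6 = X_0 + Σ_{t<6} Y_t with i.i.d. increments Y_t = y(d_t) ∈ {+1, −1, 0}.
Outcome values over d=0..5: [1, 1, 1, 1, -1, -1]
Σy = 2, Σy² = 6, M = 6
μ = 2/6 = 1/3,  σ² = 6/6 − (1/3)² = 8/9
Independent increments: Var[X_6] = 6·σ² = 6·(8/9) = 16/3


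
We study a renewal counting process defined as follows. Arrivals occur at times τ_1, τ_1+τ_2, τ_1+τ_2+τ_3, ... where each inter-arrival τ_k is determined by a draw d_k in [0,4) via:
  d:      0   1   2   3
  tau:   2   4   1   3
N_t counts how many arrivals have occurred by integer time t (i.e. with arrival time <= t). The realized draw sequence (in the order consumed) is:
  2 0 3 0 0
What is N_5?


2

draw d_1=2: τ_1=1, arrival time A_1=1
draw d_2=0: τ_2=2, arrival time A_2=3
draw d_3=3: τ_3=3, arrival time A_3=6
draw d_4=0: τ_4=2, arrival time A_4=8
draw d_5=0: τ_5=2, arrival time A_5=10
N_t over t=0..5: 0:0 1:1 2:1 3:2 4:2 5:2


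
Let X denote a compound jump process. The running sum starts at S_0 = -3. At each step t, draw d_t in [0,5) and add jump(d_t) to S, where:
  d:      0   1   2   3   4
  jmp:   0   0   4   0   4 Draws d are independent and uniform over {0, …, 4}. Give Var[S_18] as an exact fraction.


1728/25

Outcome values over d=0..4: [0, 0, 4, 0, 4]
Σy = 8, Σy² = 32, M = 5
μ = 8/5 = 8/5,  σ² = 32/5 − (8/5)² = 96/25
Independent increments: Var[S_18] = 18·σ² = 18·(96/25) = 1728/25


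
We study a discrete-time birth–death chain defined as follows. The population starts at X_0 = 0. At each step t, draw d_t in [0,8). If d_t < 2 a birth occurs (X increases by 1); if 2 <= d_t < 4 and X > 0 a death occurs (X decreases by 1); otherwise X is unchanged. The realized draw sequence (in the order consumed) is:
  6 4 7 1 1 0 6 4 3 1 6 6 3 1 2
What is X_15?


2

t=0: X=0, d=6 → hold, X_1=0
t=1: X=0, d=4 → hold, X_2=0
t=2: X=0, d=7 → hold, X_3=0
t=3: X=0, d=1 → birth, X_4=1
t=4: X=1, d=1 → birth, X_5=2
t=5: X=2, d=0 → birth, X_6=3
t=6: X=3, d=6 → hold, X_7=3
t=7: X=3, d=4 → hold, X_8=3
t=8: X=3, d=3 → death, X_9=2
t=9: X=2, d=1 → birth, X_10=3
t=10: X=3, d=6 → hold, X_11=3
t=11: X=3, d=6 → hold, X_12=3
t=12: X=3, d=3 → death, X_13=2
t=13: X=2, d=1 → birth, X_14=3
t=14: X=3, d=2 → death, X_15=2


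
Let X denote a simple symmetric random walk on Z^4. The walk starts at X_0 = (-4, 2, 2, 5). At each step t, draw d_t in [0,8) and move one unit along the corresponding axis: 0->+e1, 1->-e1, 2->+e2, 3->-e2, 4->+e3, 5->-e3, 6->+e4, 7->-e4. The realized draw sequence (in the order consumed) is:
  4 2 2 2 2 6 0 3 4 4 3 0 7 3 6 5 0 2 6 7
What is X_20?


(-1, 4, 4, 6)

t=0: X=(-4, 2, 2, 5), d=4 → +e3, X_1=(-4, 2, 3, 5)
t=1: X=(-4, 2, 3, 5), d=2 → +e2, X_2=(-4, 3, 3, 5)
t=2: X=(-4, 3, 3, 5), d=2 → +e2, X_3=(-4, 4, 3, 5)
t=3: X=(-4, 4, 3, 5), d=2 → +e2, X_4=(-4, 5, 3, 5)
t=4: X=(-4, 5, 3, 5), d=2 → +e2, X_5=(-4, 6, 3, 5)
t=5: X=(-4, 6, 3, 5), d=6 → +e4, X_6=(-4, 6, 3, 6)
t=6: X=(-4, 6, 3, 6), d=0 → +e1, X_7=(-3, 6, 3, 6)
t=7: X=(-3, 6, 3, 6), d=3 → -e2, X_8=(-3, 5, 3, 6)
t=8: X=(-3, 5, 3, 6), d=4 → +e3, X_9=(-3, 5, 4, 6)
t=9: X=(-3, 5, 4, 6), d=4 → +e3, X_10=(-3, 5, 5, 6)
t=10: X=(-3, 5, 5, 6), d=3 → -e2, X_11=(-3, 4, 5, 6)
t=11: X=(-3, 4, 5, 6), d=0 → +e1, X_12=(-2, 4, 5, 6)
t=12: X=(-2, 4, 5, 6), d=7 → -e4, X_13=(-2, 4, 5, 5)
t=13: X=(-2, 4, 5, 5), d=3 → -e2, X_14=(-2, 3, 5, 5)
t=14: X=(-2, 3, 5, 5), d=6 → +e4, X_15=(-2, 3, 5, 6)
t=15: X=(-2, 3, 5, 6), d=5 → -e3, X_16=(-2, 3, 4, 6)
t=16: X=(-2, 3, 4, 6), d=0 → +e1, X_17=(-1, 3, 4, 6)
t=17: X=(-1, 3, 4, 6), d=2 → +e2, X_18=(-1, 4, 4, 6)
t=18: X=(-1, 4, 4, 6), d=6 → +e4, X_19=(-1, 4, 4, 7)
t=19: X=(-1, 4, 4, 7), d=7 → -e4, X_20=(-1, 4, 4, 6)


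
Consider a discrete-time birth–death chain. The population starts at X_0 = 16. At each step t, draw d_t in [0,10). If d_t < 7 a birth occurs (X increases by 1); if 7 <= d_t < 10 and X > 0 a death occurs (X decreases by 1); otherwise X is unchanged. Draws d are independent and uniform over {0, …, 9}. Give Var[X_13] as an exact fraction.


273/25

X can drop by at most 1 per step and X_0 = 16 > T = 13, so X_t >= 16 − t >= 3 > 0 for every t <= 13: the floor at 0 (the 'and X > 0' condition) never binds. Hence X_13 = X_0 + Σ_{t<13} Y_t with i.i.d. increments Y_t = y(d_t) ∈ {+1, −1, 0}.
Outcome values over d=0..9: [1, 1, 1, 1, 1, 1, 1, -1, -1, -1]
Σy = 4, Σy² = 10, M = 10
μ = 4/10 = 2/5,  σ² = 10/10 − (2/5)² = 21/25
Independent increments: Var[X_13] = 13·σ² = 13·(21/25) = 273/25


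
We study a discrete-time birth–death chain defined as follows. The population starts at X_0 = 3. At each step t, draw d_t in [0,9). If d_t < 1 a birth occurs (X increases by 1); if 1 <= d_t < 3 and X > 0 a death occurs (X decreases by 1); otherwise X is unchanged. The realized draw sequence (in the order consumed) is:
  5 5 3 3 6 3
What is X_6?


3

t=0: X=3, d=5 → hold, X_1=3
t=1: X=3, d=5 → hold, X_2=3
t=2: X=3, d=3 → hold, X_3=3
t=3: X=3, d=3 → hold, X_4=3
t=4: X=3, d=6 → hold, X_5=3
t=5: X=3, d=3 → hold, X_6=3


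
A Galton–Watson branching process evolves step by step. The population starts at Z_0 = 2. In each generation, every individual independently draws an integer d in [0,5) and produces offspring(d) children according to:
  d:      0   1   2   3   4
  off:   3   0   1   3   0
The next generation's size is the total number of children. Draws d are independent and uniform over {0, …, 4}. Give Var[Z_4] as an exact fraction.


28021728/390625

Outcome values over d=0..4: [3, 0, 1, 3, 0]
Σy = 7, Σy² = 19, M = 5
μ = 7/5 = 7/5,  σ² = 19/5 − (7/5)² = 46/25
V_0 = 0, E_0 = 2
V_1 = 46/25·E_0 + (7/5)²·V_0 = 92/25;  E_1 = 14/5
V_2 = 46/25·E_1 + (7/5)²·V_1 = 7728/625;  E_2 = 98/25
V_3 = 46/25·E_2 + (7/5)²·V_2 = 491372/15625;  E_3 = 686/125
V_4 = 46/25·E_3 + (7/5)²·V_3 = 28021728/390625;  E_4 = 4802/625


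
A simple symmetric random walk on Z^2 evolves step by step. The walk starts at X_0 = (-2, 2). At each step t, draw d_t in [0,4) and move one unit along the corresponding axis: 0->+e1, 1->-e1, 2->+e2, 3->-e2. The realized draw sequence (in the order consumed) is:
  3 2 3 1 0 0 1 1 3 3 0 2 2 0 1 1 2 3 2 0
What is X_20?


(-2, 2)

t=0: X=(-2, 2), d=3 → -e2, X_1=(-2, 1)
t=1: X=(-2, 1), d=2 → +e2, X_2=(-2, 2)
t=2: X=(-2, 2), d=3 → -e2, X_3=(-2, 1)
t=3: X=(-2, 1), d=1 → -e1, X_4=(-3, 1)
t=4: X=(-3, 1), d=0 → +e1, X_5=(-2, 1)
t=5: X=(-2, 1), d=0 → +e1, X_6=(-1, 1)
t=6: X=(-1, 1), d=1 → -e1, X_7=(-2, 1)
t=7: X=(-2, 1), d=1 → -e1, X_8=(-3, 1)
t=8: X=(-3, 1), d=3 → -e2, X_9=(-3, 0)
t=9: X=(-3, 0), d=3 → -e2, X_10=(-3, -1)
t=10: X=(-3, -1), d=0 → +e1, X_11=(-2, -1)
t=11: X=(-2, -1), d=2 → +e2, X_12=(-2, 0)
t=12: X=(-2, 0), d=2 → +e2, X_13=(-2, 1)
t=13: X=(-2, 1), d=0 → +e1, X_14=(-1, 1)
t=14: X=(-1, 1), d=1 → -e1, X_15=(-2, 1)
t=15: X=(-2, 1), d=1 → -e1, X_16=(-3, 1)
t=16: X=(-3, 1), d=2 → +e2, X_17=(-3, 2)
t=17: X=(-3, 2), d=3 → -e2, X_18=(-3, 1)
t=18: X=(-3, 1), d=2 → +e2, X_19=(-3, 2)
t=19: X=(-3, 2), d=0 → +e1, X_20=(-2, 2)


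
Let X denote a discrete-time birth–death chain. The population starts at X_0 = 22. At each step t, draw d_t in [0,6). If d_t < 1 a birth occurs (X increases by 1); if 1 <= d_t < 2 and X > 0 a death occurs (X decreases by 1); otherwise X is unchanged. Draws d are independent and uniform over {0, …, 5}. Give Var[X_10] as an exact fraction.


10/3

X can drop by at most 1 per step and X_0 = 22 > T = 10, so X_t >= 22 − t >= 12 > 0 for every t <= 10: the floor at 0 (the 'and X > 0' condition) never binds. Hence X_10 = X_0 + Σ_{t<10} Y_t with i.i.d. increments Y_t = y(d_t) ∈ {+1, −1, 0}.
Outcome values over d=0..5: [1, -1, 0, 0, 0, 0]
Σy = 0, Σy² = 2, M = 6
μ = 0/6 = 0,  σ² = 2/6 − (0)² = 1/3
Independent increments: Var[X_10] = 10·σ² = 10·(1/3) = 10/3


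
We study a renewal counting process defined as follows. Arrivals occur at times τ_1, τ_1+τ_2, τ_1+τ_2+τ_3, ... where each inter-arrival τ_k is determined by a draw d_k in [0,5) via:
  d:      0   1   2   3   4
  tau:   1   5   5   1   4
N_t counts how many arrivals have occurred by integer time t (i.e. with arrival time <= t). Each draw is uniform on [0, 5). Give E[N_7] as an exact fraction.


162873/78125

Inter-arrival values over d=0..4: [1, 5, 5, 1, 4]
Each d has probability 1/5, so the pmf of τ is: f(1) = 2/5, f(4) = 1/5, f(5) = 2/5
Renewal equation for m(n) = E[N_n]: condition on τ_1 = k (if k <= n, one arrival plus a fresh copy on the remaining n−k steps): m(n) = F(n) + Σ_{k<=n} f(k)·m(n−k), where F(n) = P(τ <= n) and m(0) = 0
m(1) = F(1) = 2/5
m(2) = F(2) + f(1)·m(1) = 2/5 + 2/5·2/5 = 14/25
m(3) = F(3) + f(1)·m(2) = 2/5 + 2/5·14/25 = 78/125
m(4) = F(4) + f(1)·m(3) = 3/5 + 2/5·78/125 = 531/625
m(5) = F(5) + f(1)·m(4) + f(4)·m(1) = 1 + 2/5·531/625 + 1/5·2/5 = 4437/3125
m(6) = F(6) + f(1)·m(5) + f(4)·m(2) + f(5)·m(1) = 1 + 2/5·4437/3125 + 1/5·14/25 + 2/5·2/5 = 28749/15625
m(7) = F(7) + f(1)·m(6) + f(4)·m(3) + f(5)·m(2) = 1 + 2/5·28749/15625 + 1/5·78/125 + 2/5·14/25 = 162873/78125
E[N_7] = m(7) = 162873/78125


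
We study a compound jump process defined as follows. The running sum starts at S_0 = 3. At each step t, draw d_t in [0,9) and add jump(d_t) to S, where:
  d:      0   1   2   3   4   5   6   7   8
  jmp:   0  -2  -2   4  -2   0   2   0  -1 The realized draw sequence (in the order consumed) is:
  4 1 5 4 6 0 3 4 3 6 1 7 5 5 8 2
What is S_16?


t=0: S=3, d=4, jump=-2, S_1=1
t=1: S=1, d=1, jump=-2, S_2=-1
t=2: S=-1, d=5, jump=0, S_3=-1
t=3: S=-1, d=4, jump=-2, S_4=-3
t=4: S=-3, d=6, jump=2, S_5=-1
t=5: S=-1, d=0, jump=0, S_6=-1
t=6: S=-1, d=3, jump=4, S_7=3
t=7: S=3, d=4, jump=-2, S_8=1
t=8: S=1, d=3, jump=4, S_9=5
t=9: S=5, d=6, jump=2, S_10=7
t=10: S=7, d=1, jump=-2, S_11=5
t=11: S=5, d=7, jump=0, S_12=5
t=12: S=5, d=5, jump=0, S_13=5
t=13: S=5, d=5, jump=0, S_14=5
t=14: S=5, d=8, jump=-1, S_15=4
t=15: S=4, d=2, jump=-2, S_16=2

2


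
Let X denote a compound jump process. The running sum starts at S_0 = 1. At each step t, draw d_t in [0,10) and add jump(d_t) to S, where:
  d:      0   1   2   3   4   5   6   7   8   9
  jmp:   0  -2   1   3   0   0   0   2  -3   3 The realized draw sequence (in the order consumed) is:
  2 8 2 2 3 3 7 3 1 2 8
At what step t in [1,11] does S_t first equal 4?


t=0: S=1, d=2, jump=1, S_1=2
t=1: S=2, d=8, jump=-3, S_2=-1
t=2: S=-1, d=2, jump=1, S_3=0
t=3: S=0, d=2, jump=1, S_4=1
t=4: S=1, d=3, jump=3, S_5=4
t=5: S=4, d=3, jump=3, S_6=7
t=6: S=7, d=7, jump=2, S_7=9
t=7: S=9, d=3, jump=3, S_8=12
t=8: S=12, d=1, jump=-2, S_9=10
t=9: S=10, d=2, jump=1, S_10=11
t=10: S=11, d=8, jump=-3, S_11=8

5


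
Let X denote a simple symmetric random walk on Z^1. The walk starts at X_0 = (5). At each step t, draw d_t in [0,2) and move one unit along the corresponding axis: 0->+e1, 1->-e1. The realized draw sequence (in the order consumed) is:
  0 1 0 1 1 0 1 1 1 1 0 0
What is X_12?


(3)

t=0: X=(5), d=0 → +e1, X_1=(6)
t=1: X=(6), d=1 → -e1, X_2=(5)
t=2: X=(5), d=0 → +e1, X_3=(6)
t=3: X=(6), d=1 → -e1, X_4=(5)
t=4: X=(5), d=1 → -e1, X_5=(4)
t=5: X=(4), d=0 → +e1, X_6=(5)
t=6: X=(5), d=1 → -e1, X_7=(4)
t=7: X=(4), d=1 → -e1, X_8=(3)
t=8: X=(3), d=1 → -e1, X_9=(2)
t=9: X=(2), d=1 → -e1, X_10=(1)
t=10: X=(1), d=0 → +e1, X_11=(2)
t=11: X=(2), d=0 → +e1, X_12=(3)


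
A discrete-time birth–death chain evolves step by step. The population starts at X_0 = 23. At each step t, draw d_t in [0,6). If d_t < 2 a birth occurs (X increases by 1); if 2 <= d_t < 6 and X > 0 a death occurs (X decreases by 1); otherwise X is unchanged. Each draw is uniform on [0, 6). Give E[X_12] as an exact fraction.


X can drop by at most 1 per step and X_0 = 23 > T = 12, so X_t >= 23 − t >= 11 > 0 for every t <= 12: the floor at 0 (the 'and X > 0' condition) never binds. Hence X_12 = X_0 + Σ_{t<12} Y_t with i.i.d. increments Y_t = y(d_t) ∈ {+1, −1, 0}.
Outcome values over d=0..5: [1, 1, -1, -1, -1, -1]
Σy = -2, Σy² = 6, M = 6
μ = -2/6 = -1/3,  σ² = 6/6 − (-1/3)² = 8/9
E[X_12] = 23 + 12·(-1/3) = 19

19


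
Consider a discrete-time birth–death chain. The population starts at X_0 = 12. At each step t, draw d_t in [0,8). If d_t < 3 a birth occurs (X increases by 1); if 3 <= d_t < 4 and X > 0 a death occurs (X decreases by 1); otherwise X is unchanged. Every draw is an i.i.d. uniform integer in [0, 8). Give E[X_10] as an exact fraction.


29/2

X can drop by at most 1 per step and X_0 = 12 > T = 10, so X_t >= 12 − t >= 2 > 0 for every t <= 10: the floor at 0 (the 'and X > 0' condition) never binds. Hence X_10 = X_0 + Σ_{t<10} Y_t with i.i.d. increments Y_t = y(d_t) ∈ {+1, −1, 0}.
Outcome values over d=0..7: [1, 1, 1, -1, 0, 0, 0, 0]
Σy = 2, Σy² = 4, M = 8
μ = 2/8 = 1/4,  σ² = 4/8 − (1/4)² = 7/16
E[X_10] = 12 + 10·(1/4) = 29/2


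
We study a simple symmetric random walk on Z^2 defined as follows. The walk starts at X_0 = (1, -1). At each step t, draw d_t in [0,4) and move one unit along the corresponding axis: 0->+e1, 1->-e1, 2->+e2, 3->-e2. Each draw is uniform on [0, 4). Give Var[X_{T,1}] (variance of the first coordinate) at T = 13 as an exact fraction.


13/2

Outcome values over d=0..3: [1, -1, 0, 0]
Σy = 0, Σy² = 2, M = 4
μ = 0/4 = 0,  σ² = 2/4 − (0)² = 1/2
Independent increments: Var[X_13] = 13·σ² = 13·(1/2) = 13/2


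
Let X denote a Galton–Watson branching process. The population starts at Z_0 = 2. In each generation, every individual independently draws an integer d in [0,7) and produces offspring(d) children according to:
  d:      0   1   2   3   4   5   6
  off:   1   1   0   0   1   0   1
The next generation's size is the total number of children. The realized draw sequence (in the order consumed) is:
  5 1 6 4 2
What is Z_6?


0

gen 0: Z_0=2, draws=[5, 1], offspring=[0, 1], Z_1=1
gen 1: Z_1=1, draws=[6], offspring=[1], Z_2=1
gen 2: Z_2=1, draws=[4], offspring=[1], Z_3=1
gen 3: Z_3=1, draws=[2], offspring=[0], Z_4=0
gen 4: Z_4=0, draws=[], offspring=[], Z_5=0
gen 5: Z_5=0, draws=[], offspring=[], Z_6=0


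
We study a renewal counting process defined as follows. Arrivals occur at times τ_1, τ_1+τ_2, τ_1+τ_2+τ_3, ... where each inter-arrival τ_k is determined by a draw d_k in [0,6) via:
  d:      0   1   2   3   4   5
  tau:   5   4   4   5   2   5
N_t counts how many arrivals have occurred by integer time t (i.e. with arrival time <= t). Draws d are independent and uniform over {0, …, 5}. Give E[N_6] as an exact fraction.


Inter-arrival values over d=0..5: [5, 4, 4, 5, 2, 5]
Each d has probability 1/6, so the pmf of τ is: f(2) = 1/6, f(4) = 1/3, f(5) = 1/2
Renewal equation for m(n) = E[N_n]: condition on τ_1 = k (if k <= n, one arrival plus a fresh copy on the remaining n−k steps): m(n) = F(n) + Σ_{k<=n} f(k)·m(n−k), where F(n) = P(τ <= n) and m(0) = 0
m(1) = F(1) = 0
m(2) = F(2) = 1/6
m(3) = F(3) = 1/6
m(4) = F(4) + f(2)·m(2) = 1/2 + 1/6·1/6 = 19/36
m(5) = F(5) + f(2)·m(3) = 1 + 1/6·1/6 = 37/36
m(6) = F(6) + f(2)·m(4) + f(4)·m(2) = 1 + 1/6·19/36 + 1/3·1/6 = 247/216
E[N_6] = m(6) = 247/216

247/216


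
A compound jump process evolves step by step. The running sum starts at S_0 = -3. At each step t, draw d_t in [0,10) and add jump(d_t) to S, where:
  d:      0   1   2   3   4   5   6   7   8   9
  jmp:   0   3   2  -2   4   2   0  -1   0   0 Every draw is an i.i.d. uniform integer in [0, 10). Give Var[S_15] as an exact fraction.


237/5

Outcome values over d=0..9: [0, 3, 2, -2, 4, 2, 0, -1, 0, 0]
Σy = 8, Σy² = 38, M = 10
μ = 8/10 = 4/5,  σ² = 38/10 − (4/5)² = 79/25
Independent increments: Var[S_15] = 15·σ² = 15·(79/25) = 237/5


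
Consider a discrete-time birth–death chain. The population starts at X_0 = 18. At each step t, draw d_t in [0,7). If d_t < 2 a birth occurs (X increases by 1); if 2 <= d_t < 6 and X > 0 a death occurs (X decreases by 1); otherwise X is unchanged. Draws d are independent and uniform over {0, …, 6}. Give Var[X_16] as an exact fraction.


X can drop by at most 1 per step and X_0 = 18 > T = 16, so X_t >= 18 − t >= 2 > 0 for every t <= 16: the floor at 0 (the 'and X > 0' condition) never binds. Hence X_16 = X_0 + Σ_{t<16} Y_t with i.i.d. increments Y_t = y(d_t) ∈ {+1, −1, 0}.
Outcome values over d=0..6: [1, 1, -1, -1, -1, -1, 0]
Σy = -2, Σy² = 6, M = 7
μ = -2/7 = -2/7,  σ² = 6/7 − (-2/7)² = 38/49
Independent increments: Var[X_16] = 16·σ² = 16·(38/49) = 608/49

608/49


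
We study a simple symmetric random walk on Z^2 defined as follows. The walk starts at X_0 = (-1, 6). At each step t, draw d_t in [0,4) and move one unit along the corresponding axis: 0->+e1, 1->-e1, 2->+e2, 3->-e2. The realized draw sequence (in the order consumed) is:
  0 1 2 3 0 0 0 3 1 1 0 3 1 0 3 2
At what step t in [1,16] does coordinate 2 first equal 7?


3

t=0: X=(-1, 6), d=0 → +e1, X_1=(0, 6)
t=1: X=(0, 6), d=1 → -e1, X_2=(-1, 6)
t=2: X=(-1, 6), d=2 → +e2, X_3=(-1, 7)
t=3: X=(-1, 7), d=3 → -e2, X_4=(-1, 6)
t=4: X=(-1, 6), d=0 → +e1, X_5=(0, 6)
t=5: X=(0, 6), d=0 → +e1, X_6=(1, 6)
t=6: X=(1, 6), d=0 → +e1, X_7=(2, 6)
t=7: X=(2, 6), d=3 → -e2, X_8=(2, 5)
t=8: X=(2, 5), d=1 → -e1, X_9=(1, 5)
t=9: X=(1, 5), d=1 → -e1, X_10=(0, 5)
t=10: X=(0, 5), d=0 → +e1, X_11=(1, 5)
t=11: X=(1, 5), d=3 → -e2, X_12=(1, 4)
t=12: X=(1, 4), d=1 → -e1, X_13=(0, 4)
t=13: X=(0, 4), d=0 → +e1, X_14=(1, 4)
t=14: X=(1, 4), d=3 → -e2, X_15=(1, 3)
t=15: X=(1, 3), d=2 → +e2, X_16=(1, 4)


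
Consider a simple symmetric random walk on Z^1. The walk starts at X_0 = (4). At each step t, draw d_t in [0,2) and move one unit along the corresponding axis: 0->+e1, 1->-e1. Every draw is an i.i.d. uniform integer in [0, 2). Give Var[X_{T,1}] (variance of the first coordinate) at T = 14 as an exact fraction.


14

Outcome values over d=0..1: [1, -1]
Σy = 0, Σy² = 2, M = 2
μ = 0/2 = 0,  σ² = 2/2 − (0)² = 1
Independent increments: Var[X_14] = 14·σ² = 14·(1) = 14


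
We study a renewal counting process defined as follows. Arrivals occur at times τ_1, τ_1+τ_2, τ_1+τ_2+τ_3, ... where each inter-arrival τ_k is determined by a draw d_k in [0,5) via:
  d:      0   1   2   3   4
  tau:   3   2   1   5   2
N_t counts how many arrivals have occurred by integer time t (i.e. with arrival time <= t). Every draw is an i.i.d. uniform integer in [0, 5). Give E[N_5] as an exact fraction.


Inter-arrival values over d=0..4: [3, 2, 1, 5, 2]
Each d has probability 1/5, so the pmf of τ is: f(1) = 1/5, f(2) = 2/5, f(3) = 1/5, f(5) = 1/5
Renewal equation for m(n) = E[N_n]: condition on τ_1 = k (if k <= n, one arrival plus a fresh copy on the remaining n−k steps): m(n) = F(n) + Σ_{k<=n} f(k)·m(n−k), where F(n) = P(τ <= n) and m(0) = 0
m(1) = F(1) = 1/5
m(2) = F(2) + f(1)·m(1) = 3/5 + 1/5·1/5 = 16/25
m(3) = F(3) + f(1)·m(2) + f(2)·m(1) = 4/5 + 1/5·16/25 + 2/5·1/5 = 126/125
m(4) = F(4) + f(1)·m(3) + f(2)·m(2) + f(3)·m(1) = 4/5 + 1/5·126/125 + 2/5·16/25 + 1/5·1/5 = 811/625
m(5) = F(5) + f(1)·m(4) + f(2)·m(3) + f(3)·m(2) = 1 + 1/5·811/625 + 2/5·126/125 + 1/5·16/25 = 5596/3125
E[N_5] = m(5) = 5596/3125

5596/3125


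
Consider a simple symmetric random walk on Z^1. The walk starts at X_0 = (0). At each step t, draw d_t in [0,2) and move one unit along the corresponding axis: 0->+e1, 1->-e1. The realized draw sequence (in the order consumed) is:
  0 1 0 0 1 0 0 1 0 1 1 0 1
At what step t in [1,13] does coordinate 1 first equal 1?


1

t=0: X=(0), d=0 → +e1, X_1=(1)
t=1: X=(1), d=1 → -e1, X_2=(0)
t=2: X=(0), d=0 → +e1, X_3=(1)
t=3: X=(1), d=0 → +e1, X_4=(2)
t=4: X=(2), d=1 → -e1, X_5=(1)
t=5: X=(1), d=0 → +e1, X_6=(2)
t=6: X=(2), d=0 → +e1, X_7=(3)
t=7: X=(3), d=1 → -e1, X_8=(2)
t=8: X=(2), d=0 → +e1, X_9=(3)
t=9: X=(3), d=1 → -e1, X_10=(2)
t=10: X=(2), d=1 → -e1, X_11=(1)
t=11: X=(1), d=0 → +e1, X_12=(2)
t=12: X=(2), d=1 → -e1, X_13=(1)


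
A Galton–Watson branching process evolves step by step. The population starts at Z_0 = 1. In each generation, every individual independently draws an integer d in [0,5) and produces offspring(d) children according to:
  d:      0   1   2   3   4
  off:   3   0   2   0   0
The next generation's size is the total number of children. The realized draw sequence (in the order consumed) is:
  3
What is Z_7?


0

gen 0: Z_0=1, draws=[3], offspring=[0], Z_1=0
gen 1: Z_1=0, draws=[], offspring=[], Z_2=0
gen 2: Z_2=0, draws=[], offspring=[], Z_3=0
gen 3: Z_3=0, draws=[], offspring=[], Z_4=0
gen 4: Z_4=0, draws=[], offspring=[], Z_5=0
gen 5: Z_5=0, draws=[], offspring=[], Z_6=0
gen 6: Z_6=0, draws=[], offspring=[], Z_7=0


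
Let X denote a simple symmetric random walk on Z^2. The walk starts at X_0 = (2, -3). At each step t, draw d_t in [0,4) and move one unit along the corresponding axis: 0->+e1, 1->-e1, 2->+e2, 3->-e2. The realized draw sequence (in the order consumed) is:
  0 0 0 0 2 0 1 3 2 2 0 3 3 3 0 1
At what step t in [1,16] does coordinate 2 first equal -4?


14

t=0: X=(2, -3), d=0 → +e1, X_1=(3, -3)
t=1: X=(3, -3), d=0 → +e1, X_2=(4, -3)
t=2: X=(4, -3), d=0 → +e1, X_3=(5, -3)
t=3: X=(5, -3), d=0 → +e1, X_4=(6, -3)
t=4: X=(6, -3), d=2 → +e2, X_5=(6, -2)
t=5: X=(6, -2), d=0 → +e1, X_6=(7, -2)
t=6: X=(7, -2), d=1 → -e1, X_7=(6, -2)
t=7: X=(6, -2), d=3 → -e2, X_8=(6, -3)
t=8: X=(6, -3), d=2 → +e2, X_9=(6, -2)
t=9: X=(6, -2), d=2 → +e2, X_10=(6, -1)
t=10: X=(6, -1), d=0 → +e1, X_11=(7, -1)
t=11: X=(7, -1), d=3 → -e2, X_12=(7, -2)
t=12: X=(7, -2), d=3 → -e2, X_13=(7, -3)
t=13: X=(7, -3), d=3 → -e2, X_14=(7, -4)
t=14: X=(7, -4), d=0 → +e1, X_15=(8, -4)
t=15: X=(8, -4), d=1 → -e1, X_16=(7, -4)


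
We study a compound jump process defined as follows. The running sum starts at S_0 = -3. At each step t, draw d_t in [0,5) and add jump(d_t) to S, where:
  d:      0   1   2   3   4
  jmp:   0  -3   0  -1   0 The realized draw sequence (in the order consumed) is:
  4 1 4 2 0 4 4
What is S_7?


-6

t=0: S=-3, d=4, jump=0, S_1=-3
t=1: S=-3, d=1, jump=-3, S_2=-6
t=2: S=-6, d=4, jump=0, S_3=-6
t=3: S=-6, d=2, jump=0, S_4=-6
t=4: S=-6, d=0, jump=0, S_5=-6
t=5: S=-6, d=4, jump=0, S_6=-6
t=6: S=-6, d=4, jump=0, S_7=-6


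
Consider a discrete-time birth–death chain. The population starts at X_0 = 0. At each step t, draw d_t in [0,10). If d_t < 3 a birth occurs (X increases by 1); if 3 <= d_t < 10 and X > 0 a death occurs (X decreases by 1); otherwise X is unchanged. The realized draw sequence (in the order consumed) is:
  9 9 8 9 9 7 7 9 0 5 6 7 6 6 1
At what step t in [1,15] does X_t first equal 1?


9

t=0: X=0, d=9 → hold, X_1=0
t=1: X=0, d=9 → hold, X_2=0
t=2: X=0, d=8 → hold, X_3=0
t=3: X=0, d=9 → hold, X_4=0
t=4: X=0, d=9 → hold, X_5=0
t=5: X=0, d=7 → hold, X_6=0
t=6: X=0, d=7 → hold, X_7=0
t=7: X=0, d=9 → hold, X_8=0
t=8: X=0, d=0 → birth, X_9=1
t=9: X=1, d=5 → death, X_10=0
t=10: X=0, d=6 → hold, X_11=0
t=11: X=0, d=7 → hold, X_12=0
t=12: X=0, d=6 → hold, X_13=0
t=13: X=0, d=6 → hold, X_14=0
t=14: X=0, d=1 → birth, X_15=1


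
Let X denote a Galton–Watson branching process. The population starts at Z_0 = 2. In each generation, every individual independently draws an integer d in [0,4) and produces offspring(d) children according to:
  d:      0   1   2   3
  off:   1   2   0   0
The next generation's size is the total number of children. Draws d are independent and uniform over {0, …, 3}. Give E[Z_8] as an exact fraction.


Outcome values over d=0..3: [1, 2, 0, 0]
Σy = 3, Σy² = 5, M = 4
μ = 3/4 = 3/4,  σ² = 5/4 − (3/4)² = 11/16
E[Z_0] = 2
E[Z_1] = 3/4·E[Z_0] = 3/2
E[Z_2] = 3/4·E[Z_1] = 9/8
E[Z_3] = 3/4·E[Z_2] = 27/32
E[Z_4] = 3/4·E[Z_3] = 81/128
E[Z_5] = 3/4·E[Z_4] = 243/512
E[Z_6] = 3/4·E[Z_5] = 729/2048
E[Z_7] = 3/4·E[Z_6] = 2187/8192
E[Z_8] = 3/4·E[Z_7] = 6561/32768

6561/32768
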